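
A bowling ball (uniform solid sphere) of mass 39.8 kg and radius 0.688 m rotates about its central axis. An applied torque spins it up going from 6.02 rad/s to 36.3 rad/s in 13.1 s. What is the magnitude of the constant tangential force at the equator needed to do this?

I = (2/5)MR² = (2/5)(39.8)(0.688)² = 7.536 kg·m².
α = Δω/Δt = (36.3 − 6.02)/13.1 = 2.311 rad/s².
The required torque is τ = Iα = (7.536)(2.311) = 17.42 N·m.
A tangential force at the equator gives τ = FR, so F = τ/R = 17.42/0.688 = 25.32 N.

F ≈ 25.3 N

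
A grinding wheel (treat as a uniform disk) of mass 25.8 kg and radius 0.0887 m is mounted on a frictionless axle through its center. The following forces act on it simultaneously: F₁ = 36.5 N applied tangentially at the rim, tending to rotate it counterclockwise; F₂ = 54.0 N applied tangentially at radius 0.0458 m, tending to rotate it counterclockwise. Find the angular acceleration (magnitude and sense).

α ≈ 56.3 rad/s², counterclockwise

I = ½MR² = (1/2)(25.8)(0.0887)² = 0.1015 kg·m².
Taking counterclockwise as positive: τ₁ = +(36.5)(0.0887) = +3.238 N·m; τ₂ = +(54.0)(0.0458) = +2.473 N·m.
Net torque τ = 5.711 N·m.
α = τ/I = 5.711/0.1015 = 56.27 rad/s².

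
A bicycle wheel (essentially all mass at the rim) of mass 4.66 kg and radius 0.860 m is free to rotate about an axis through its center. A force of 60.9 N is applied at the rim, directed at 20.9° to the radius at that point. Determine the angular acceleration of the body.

I = MR² = (4.66)(0.860)² = 3.447 kg·m².
Only the tangential component produces torque: τ = F R sinθ = (60.9)(0.860) sin 20.9° = 18.68 N·m.
Newton's second law for rotation, τ = Iα, gives α = τ/I = 18.68/3.447 = 5.421 rad/s².

α ≈ 5.42 rad/s²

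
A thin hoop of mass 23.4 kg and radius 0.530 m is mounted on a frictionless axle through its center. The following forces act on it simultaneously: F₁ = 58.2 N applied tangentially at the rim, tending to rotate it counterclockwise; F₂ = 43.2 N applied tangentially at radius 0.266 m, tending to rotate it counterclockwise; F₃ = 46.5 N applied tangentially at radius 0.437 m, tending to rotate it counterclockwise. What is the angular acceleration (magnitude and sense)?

I = MR² = (23.4)(0.530)² = 6.573 kg·m².
Taking counterclockwise as positive: τ₁ = +(58.2)(0.530) = +30.85 N·m; τ₂ = +(43.2)(0.266) = +11.49 N·m; τ₃ = +(46.5)(0.437) = +20.32 N·m.
Net torque τ = 62.66 N·m.
α = τ/I = 62.66/6.573 = 9.533 rad/s².

α ≈ 9.53 rad/s², counterclockwise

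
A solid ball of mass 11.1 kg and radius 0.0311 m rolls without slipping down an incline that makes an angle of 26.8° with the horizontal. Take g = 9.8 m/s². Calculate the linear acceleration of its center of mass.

Translation along the incline: Mg sinθ − f = Ma.
Rotation about the center: fR = Iα with I = (2/5)MR². No-slip gives a = αR, so f = (I/R²)a = (2/5)M a.
Substituting: Mg sinθ = (1 + 0.4000)Ma, so a = g sinθ/(1 + 0.4000) = (9.8) sin 26.8° / 1.400 = 3.156 m/s².

a ≈ 3.16 m/s²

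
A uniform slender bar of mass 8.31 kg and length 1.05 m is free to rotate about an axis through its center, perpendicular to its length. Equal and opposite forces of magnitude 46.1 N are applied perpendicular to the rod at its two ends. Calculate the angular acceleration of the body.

I = (1/12)ML² = (1/12)(8.31)(1.05)² = 0.7635 kg·m².
The couple gives τ = F·(L/2) + F·(L/2) = F L = (46.1)(1.05) = 48.41 N·m.
From τ = Iα: α = 48.41/0.7635 = 63.40 rad/s².

α ≈ 63.4 rad/s²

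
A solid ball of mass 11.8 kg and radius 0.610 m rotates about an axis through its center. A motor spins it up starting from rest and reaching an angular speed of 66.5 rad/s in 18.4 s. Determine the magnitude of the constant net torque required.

τ ≈ 6.35 N·m

I = (2/5)MR² = (2/5)(11.8)(0.610)² = 1.756 kg·m².
α = Δω/Δt = (66.5 − 0)/18.4 = 3.614 rad/s².
τ = Iα = (1.756)(3.614) = 6.348 N·m.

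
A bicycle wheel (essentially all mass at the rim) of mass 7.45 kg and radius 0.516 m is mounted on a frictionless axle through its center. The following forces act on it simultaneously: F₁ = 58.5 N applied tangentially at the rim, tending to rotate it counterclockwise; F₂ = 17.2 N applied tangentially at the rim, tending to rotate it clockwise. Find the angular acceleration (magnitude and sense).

I = MR² = (7.45)(0.516)² = 1.984 kg·m².
Taking counterclockwise as positive: τ₁ = +(58.5)(0.516) = +30.19 N·m; τ₂ = −(17.2)(0.516) = −8.875 N·m.
Net torque τ = 21.31 N·m.
α = τ/I = 21.31/1.984 = 10.74 rad/s².

α ≈ 10.7 rad/s², counterclockwise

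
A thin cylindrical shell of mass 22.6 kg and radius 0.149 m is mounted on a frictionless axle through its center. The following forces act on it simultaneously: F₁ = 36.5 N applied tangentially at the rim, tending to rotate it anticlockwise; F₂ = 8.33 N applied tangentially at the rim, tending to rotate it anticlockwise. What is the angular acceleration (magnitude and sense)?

α ≈ 13.3 rad/s², anticlockwise

I = MR² = (22.6)(0.149)² = 0.5017 kg·m².
Taking anticlockwise as positive: τ₁ = +(36.5)(0.149) = +5.438 N·m; τ₂ = +(8.33)(0.149) = +1.241 N·m.
Net torque τ = 6.680 N·m.
α = τ/I = 6.680/0.5017 = 13.31 rad/s².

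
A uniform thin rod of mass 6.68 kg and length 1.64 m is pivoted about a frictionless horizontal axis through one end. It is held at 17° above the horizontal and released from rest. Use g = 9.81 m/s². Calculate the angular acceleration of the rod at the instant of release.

About the pivot, I = (1/3)ML² = (1/3)(6.68)(1.64)² = 5.989 kg·m².
The weight acts at the center, a distance L/2 = 0.8200 m from the pivot; τ = Mg(L/2) cos 17° = 51.39 N·m.
α = τ/I = 51.39/5.989 = 8.581 rad/s².
(Equivalently α = (3g/(2L)) cos 17° = 8.581 rad/s².)

α ≈ 8.58 rad/s²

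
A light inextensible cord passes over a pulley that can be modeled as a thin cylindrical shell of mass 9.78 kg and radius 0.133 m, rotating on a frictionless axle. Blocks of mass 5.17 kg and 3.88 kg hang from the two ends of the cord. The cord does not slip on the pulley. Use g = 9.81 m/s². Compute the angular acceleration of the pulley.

I = MR² = (9.78)(0.133)² = 0.1730 kg·m².
Heavier block: m₁g − T₁ = m₁a. Lighter block: T₂ − m₂g = m₂a.
Pulley: (T₁ − T₂)R = Iα = I(a/R), so T₁ − T₂ = (I/R²)a = 1·M_p a = 9.780·a.
Adding the three: (m₁ − m₂)g = (m₁ + m₂ + 9.780)a, so a = (5.17 − 3.88)(9.81)/(5.17 + 3.88 + 9.780) = 0.6721 m/s².
α = a/R = 0.6721/0.133 = 5.053 rad/s².

α ≈ 5.05 rad/s²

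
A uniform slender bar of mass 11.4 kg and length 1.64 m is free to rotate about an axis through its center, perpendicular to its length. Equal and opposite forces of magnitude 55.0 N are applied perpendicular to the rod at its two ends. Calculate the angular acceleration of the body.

I = (1/12)ML² = (1/12)(11.4)(1.64)² = 2.555 kg·m².
The couple gives τ = F·(L/2) + F·(L/2) = F L = (55.0)(1.64) = 90.20 N·m.
From τ = Iα: α = 90.20/2.555 = 35.30 rad/s².

α ≈ 35.3 rad/s²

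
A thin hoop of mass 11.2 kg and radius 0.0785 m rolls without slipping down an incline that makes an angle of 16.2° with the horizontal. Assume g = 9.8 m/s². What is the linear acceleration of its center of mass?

Translation along the incline: Mg sinθ − f = Ma.
Rotation about the center: fR = Iα with I = MR². No-slip gives a = αR, so f = (I/R²)a = M a.
Substituting: Mg sinθ = (1 + 1.000)Ma, so a = g sinθ/(1 + 1.000) = (9.8) sin 16.2° / 2.000 = 1.367 m/s².

a ≈ 1.37 m/s²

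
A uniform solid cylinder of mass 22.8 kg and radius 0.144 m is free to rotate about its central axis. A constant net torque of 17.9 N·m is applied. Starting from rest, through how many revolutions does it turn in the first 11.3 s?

I = ½MR² = (1/2)(22.8)(0.144)² = 0.2364 kg·m².
α = τ/I = 17.9/0.2364 = 75.72 rad/s².
θ = ½αt² = ½(75.72)(11.3)² = 4834 rad.
Revolutions = θ/(2π) = 769.4.

≈ 769 revolutions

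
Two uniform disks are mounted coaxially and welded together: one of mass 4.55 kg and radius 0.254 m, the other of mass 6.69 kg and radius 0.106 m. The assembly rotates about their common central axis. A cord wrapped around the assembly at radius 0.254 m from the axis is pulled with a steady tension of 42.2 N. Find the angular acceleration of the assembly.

I = ½M₁R₁² + ½M₂R₂² = ½(4.55)(0.254)² + ½(6.69)(0.106)² = 0.1844 kg·m².
τ = F r = (42.2)(0.254) = 10.72 N·m.
α = τ/I = 10.72/0.1844 = 58.14 rad/s².

α ≈ 58.1 rad/s²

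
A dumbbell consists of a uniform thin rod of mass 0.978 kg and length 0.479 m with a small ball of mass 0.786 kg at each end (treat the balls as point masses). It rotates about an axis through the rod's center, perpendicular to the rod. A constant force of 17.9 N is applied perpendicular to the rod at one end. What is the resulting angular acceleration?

I_rod = (1/12)ML² = (1/12)(0.978)(0.479)² = 0.01870 kg·m².
I_balls = 2·m·(L/2)² = 2(0.786)(0.2395)² = 0.09017 kg·m².
Total I = 0.1089 kg·m².
τ = F·(L/2) = (17.9)(0.239) = 4.287 N·m.
α = τ/I = 4.287/0.1089 = 39.38 rad/s².

α ≈ 39.4 rad/s²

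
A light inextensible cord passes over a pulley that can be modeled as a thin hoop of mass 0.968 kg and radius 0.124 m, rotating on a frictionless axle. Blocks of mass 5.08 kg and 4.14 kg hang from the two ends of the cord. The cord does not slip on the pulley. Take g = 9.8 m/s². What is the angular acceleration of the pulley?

I = MR² = (0.968)(0.124)² = 0.01488 kg·m².
Heavier block: m₁g − T₁ = m₁a. Lighter block: T₂ − m₂g = m₂a.
Pulley: (T₁ − T₂)R = Iα = I(a/R), so T₁ − T₂ = (I/R²)a = 1·M_p a = 0.9680·a.
Adding the three: (m₁ − m₂)g = (m₁ + m₂ + 0.9680)a, so a = (5.08 − 4.14)(9.8)/(5.08 + 4.14 + 0.9680) = 0.9042 m/s².
α = a/R = 0.9042/0.124 = 7.292 rad/s².

α ≈ 7.29 rad/s²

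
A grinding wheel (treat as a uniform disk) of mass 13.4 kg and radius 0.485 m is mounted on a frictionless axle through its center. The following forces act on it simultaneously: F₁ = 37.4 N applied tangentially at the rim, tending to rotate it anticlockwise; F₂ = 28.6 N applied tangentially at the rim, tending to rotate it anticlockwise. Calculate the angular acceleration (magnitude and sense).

I = ½MR² = (1/2)(13.4)(0.485)² = 1.576 kg·m².
Taking anticlockwise as positive: τ₁ = +(37.4)(0.485) = +18.14 N·m; τ₂ = +(28.6)(0.485) = +13.87 N·m.
Net torque τ = 32.01 N·m.
α = τ/I = 32.01/1.576 = 20.31 rad/s².

α ≈ 20.3 rad/s², anticlockwise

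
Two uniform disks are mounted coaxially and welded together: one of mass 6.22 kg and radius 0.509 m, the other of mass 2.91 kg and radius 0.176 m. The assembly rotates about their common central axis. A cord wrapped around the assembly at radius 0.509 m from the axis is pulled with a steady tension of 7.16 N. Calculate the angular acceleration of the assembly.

α ≈ 4.28 rad/s²

I = ½M₁R₁² + ½M₂R₂² = ½(6.22)(0.509)² + ½(2.91)(0.176)² = 0.8508 kg·m².
τ = F r = (7.16)(0.509) = 3.644 N·m.
α = τ/I = 3.644/0.8508 = 4.283 rad/s².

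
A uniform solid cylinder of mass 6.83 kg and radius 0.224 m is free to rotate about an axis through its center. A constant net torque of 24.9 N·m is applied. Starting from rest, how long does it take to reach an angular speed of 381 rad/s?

I = ½MR² = (1/2)(6.83)(0.224)² = 0.1714 kg·m².
α = τ/I = 24.9/0.1714 = 145.3 rad/s².
ω = αt ⇒ t = ω/α = 381/145.3 = 2.622 s.

t ≈ 2.62 s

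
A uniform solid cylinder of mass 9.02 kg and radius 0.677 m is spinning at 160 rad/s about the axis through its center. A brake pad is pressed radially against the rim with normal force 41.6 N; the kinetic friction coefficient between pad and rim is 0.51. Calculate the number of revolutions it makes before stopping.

I = ½MR² = (1/2)(9.02)(0.677)² = 2.067 kg·m².
Friction force f = μN = (0.51)(41.6) = 21.22 N at the rim; torque magnitude τ = fR = 14.36 N·m, opposing ω.
|α| = τ/I = 14.36/2.067 = 6.949 rad/s² (deceleration).
ω² = ω₀² − 2|α|θ with ω = 0 ⇒ θ = ω₀²/(2|α|) = 1842 rad = 293.2 rev.

≈ 293 revolutions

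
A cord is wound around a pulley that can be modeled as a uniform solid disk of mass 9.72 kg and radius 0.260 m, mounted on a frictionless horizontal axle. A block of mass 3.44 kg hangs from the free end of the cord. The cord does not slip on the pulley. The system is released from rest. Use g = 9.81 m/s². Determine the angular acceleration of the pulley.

I = ½MR² = (1/2)(9.72)(0.260)² = 0.3285 kg·m².
Block: mg − T = ma. Pulley: TR = Iα. No-slip: a = αR, so T = (I/R²)a = 4.860·a.
Then mg = (m + 4.860)a, so a = (3.44)(9.81)/(3.44 + 4.860) = 4.066 m/s².
α = a/R = 4.066/0.260 = 15.64 rad/s².

α ≈ 15.6 rad/s²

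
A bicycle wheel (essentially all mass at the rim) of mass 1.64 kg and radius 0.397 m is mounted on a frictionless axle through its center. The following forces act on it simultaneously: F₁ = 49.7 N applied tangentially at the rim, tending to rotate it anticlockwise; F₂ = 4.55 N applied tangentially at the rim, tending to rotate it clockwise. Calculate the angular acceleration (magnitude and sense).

I = MR² = (1.64)(0.397)² = 0.2585 kg·m².
Taking anticlockwise as positive: τ₁ = +(49.7)(0.397) = +19.73 N·m; τ₂ = −(4.55)(0.397) = −1.806 N·m.
Net torque τ = 17.92 N·m.
α = τ/I = 17.92/0.2585 = 69.35 rad/s².

α ≈ 69.3 rad/s², anticlockwise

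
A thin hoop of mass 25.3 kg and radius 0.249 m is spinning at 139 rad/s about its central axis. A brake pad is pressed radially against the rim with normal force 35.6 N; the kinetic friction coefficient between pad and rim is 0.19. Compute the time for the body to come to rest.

t ≈ 129 s

I = MR² = (25.3)(0.249)² = 1.569 kg·m².
Friction force f = μN = (0.19)(35.6) = 6.764 N at the rim; torque magnitude τ = fR = 1.684 N·m, opposing ω.
|α| = τ/I = 1.684/1.569 = 1.074 rad/s² (deceleration).
0 = ω₀ − |α|t ⇒ t = ω₀/|α| = 139/1.074 = 129.5 s.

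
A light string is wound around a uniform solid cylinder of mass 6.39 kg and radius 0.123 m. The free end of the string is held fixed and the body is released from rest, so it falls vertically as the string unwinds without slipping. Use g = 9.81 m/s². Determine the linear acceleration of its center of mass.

a ≈ 6.54 m/s²

Translation: Mg − T = Ma. Rotation about the center: TR = Iα with I = ½MR².
With a = αR: T = (I/R²)a = (1/2)M a, so Mg = (1 + 0.5000)Ma.
a = g/(1 + 0.5000) = 9.81/1.500 = 6.540 m/s².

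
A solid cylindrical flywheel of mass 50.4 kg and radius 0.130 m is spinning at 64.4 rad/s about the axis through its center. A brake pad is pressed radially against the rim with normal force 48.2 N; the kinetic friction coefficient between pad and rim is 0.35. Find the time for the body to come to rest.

t ≈ 12.5 s

I = ½MR² = (1/2)(50.4)(0.130)² = 0.4259 kg·m².
Friction force f = μN = (0.35)(48.2) = 16.87 N at the rim; torque magnitude τ = fR = 2.193 N·m, opposing ω.
|α| = τ/I = 2.193/0.4259 = 5.150 rad/s² (deceleration).
0 = ω₀ − |α|t ⇒ t = ω₀/|α| = 64.4/5.150 = 12.51 s.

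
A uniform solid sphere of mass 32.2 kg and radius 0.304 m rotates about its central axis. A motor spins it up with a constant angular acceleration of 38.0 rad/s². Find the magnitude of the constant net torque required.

τ ≈ 45.2 N·m

I = (2/5)MR² = (2/5)(32.2)(0.304)² = 1.190 kg·m².
τ = Iα = (1.190)(38.00) = 45.23 N·m.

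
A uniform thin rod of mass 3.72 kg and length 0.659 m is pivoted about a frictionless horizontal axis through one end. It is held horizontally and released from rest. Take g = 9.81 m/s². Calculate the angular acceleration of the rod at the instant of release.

α ≈ 22.3 rad/s²

About the pivot, I = (1/3)ML² = (1/3)(3.72)(0.659)² = 0.5385 kg·m².
The weight acts at the center, a distance L/2 = 0.3295 m from the pivot; τ = Mg(L/2) = 12.02 N·m.
α = τ/I = 12.02/0.5385 = 22.33 rad/s².
(Equivalently α = (3g/(2L)) = 22.33 rad/s².)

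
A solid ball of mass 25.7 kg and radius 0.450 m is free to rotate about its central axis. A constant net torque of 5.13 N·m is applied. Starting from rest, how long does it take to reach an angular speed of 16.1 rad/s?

t ≈ 6.53 s

I = (2/5)MR² = (2/5)(25.7)(0.450)² = 2.082 kg·m².
α = τ/I = 5.13/2.082 = 2.464 rad/s².
ω = αt ⇒ t = ω/α = 16.1/2.464 = 6.533 s.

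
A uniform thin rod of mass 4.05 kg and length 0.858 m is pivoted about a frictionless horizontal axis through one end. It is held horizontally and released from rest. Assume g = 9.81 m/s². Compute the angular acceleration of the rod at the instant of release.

α ≈ 17.2 rad/s²

About the pivot, I = (1/3)ML² = (1/3)(4.05)(0.858)² = 0.9938 kg·m².
The weight acts at the center, a distance L/2 = 0.4290 m from the pivot; τ = Mg(L/2) = 17.04 N·m.
α = τ/I = 17.04/0.9938 = 17.15 rad/s².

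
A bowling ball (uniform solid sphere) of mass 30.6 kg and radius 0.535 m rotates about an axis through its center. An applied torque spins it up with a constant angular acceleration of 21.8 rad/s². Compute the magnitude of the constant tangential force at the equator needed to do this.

I = (2/5)MR² = (2/5)(30.6)(0.535)² = 3.503 kg·m².
The required torque is τ = Iα = (3.503)(21.80) = 76.37 N·m.
A tangential force at the equator gives τ = FR, so F = τ/R = 76.37/0.535 = 142.8 N.

F ≈ 143 N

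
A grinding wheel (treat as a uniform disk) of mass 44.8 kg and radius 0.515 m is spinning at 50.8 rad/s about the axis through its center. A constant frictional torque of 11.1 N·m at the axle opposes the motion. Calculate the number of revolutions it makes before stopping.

I = ½MR² = (1/2)(44.8)(0.515)² = 5.941 kg·m².
The net torque has magnitude 11.1 N·m, opposing ω.
|α| = τ/I = 11.10/5.941 = 1.868 rad/s² (deceleration).
ω² = ω₀² − 2|α|θ with ω = 0 ⇒ θ = ω₀²/(2|α|) = 690.6 rad = 109.9 rev.

≈ 110 revolutions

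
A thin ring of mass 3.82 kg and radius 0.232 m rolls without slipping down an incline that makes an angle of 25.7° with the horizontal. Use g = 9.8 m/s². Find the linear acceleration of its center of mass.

a ≈ 2.12 m/s²

Translation along the incline: Mg sinθ − f = Ma.
Rotation about the center: fR = Iα with I = MR². No-slip gives a = αR, so f = (I/R²)a = M a.
Substituting: Mg sinθ = (1 + 1.000)Ma, so a = g sinθ/(1 + 1.000) = (9.8) sin 25.7° / 2.000 = 2.125 m/s².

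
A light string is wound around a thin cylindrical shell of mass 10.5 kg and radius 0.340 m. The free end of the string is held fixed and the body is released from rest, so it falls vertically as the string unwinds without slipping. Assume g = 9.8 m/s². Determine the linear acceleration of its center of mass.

a ≈ 4.90 m/s²

Translation: Mg − T = Ma. Rotation about the center: TR = Iα with I = MR².
With a = αR: T = (I/R²)a = M a, so Mg = (1 + 1.000)Ma.
a = g/(1 + 1.000) = 9.8/2.000 = 4.900 m/s².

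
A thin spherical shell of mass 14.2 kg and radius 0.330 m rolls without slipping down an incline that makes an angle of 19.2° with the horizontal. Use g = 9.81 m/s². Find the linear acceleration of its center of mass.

a ≈ 1.94 m/s²

Translation along the incline: Mg sinθ − f = Ma.
Rotation about the center: fR = Iα with I = (2/3)MR². No-slip gives a = αR, so f = (I/R²)a = (2/3)M a.
Substituting: Mg sinθ = (1 + 0.6667)Ma, so a = g sinθ/(1 + 0.6667) = (9.81) sin 19.2° / 1.667 = 1.936 m/s².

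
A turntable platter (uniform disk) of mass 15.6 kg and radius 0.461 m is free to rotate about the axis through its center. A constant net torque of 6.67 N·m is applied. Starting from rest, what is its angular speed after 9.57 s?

I = ½MR² = (1/2)(15.6)(0.461)² = 1.658 kg·m².
α = τ/I = 6.67/1.658 = 4.024 rad/s².
ω = ω₀ + αt = 0 + (4.024)(9.57) = 38.51 rad/s.

ω ≈ 38.5 rad/s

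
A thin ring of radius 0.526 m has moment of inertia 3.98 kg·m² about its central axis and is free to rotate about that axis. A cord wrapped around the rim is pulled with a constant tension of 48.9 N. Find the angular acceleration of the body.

α ≈ 6.46 rad/s²

τ = F R = (48.9)(0.526) = 25.72 N·m.
From τ = Iα: α = 25.72/3.980 = 6.463 rad/s².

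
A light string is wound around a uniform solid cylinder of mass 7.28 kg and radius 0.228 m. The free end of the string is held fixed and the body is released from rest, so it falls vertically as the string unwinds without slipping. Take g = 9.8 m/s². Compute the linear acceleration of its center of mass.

Translation: Mg − T = Ma. Rotation about the center: TR = Iα with I = ½MR².
With a = αR: T = (I/R²)a = (1/2)M a, so Mg = (1 + 0.5000)Ma.
a = g/(1 + 0.5000) = 9.8/1.500 = 6.533 m/s².

a ≈ 6.53 m/s²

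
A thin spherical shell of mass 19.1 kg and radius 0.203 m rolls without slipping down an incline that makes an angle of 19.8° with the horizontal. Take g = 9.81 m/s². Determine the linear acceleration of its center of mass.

Translation along the incline: Mg sinθ − f = Ma.
Rotation about the center: fR = Iα with I = (2/3)MR². No-slip gives a = αR, so f = (I/R²)a = (2/3)M a.
Substituting: Mg sinθ = (1 + 0.6667)Ma, so a = g sinθ/(1 + 0.6667) = (9.81) sin 19.8° / 1.667 = 1.994 m/s².

a ≈ 1.99 m/s²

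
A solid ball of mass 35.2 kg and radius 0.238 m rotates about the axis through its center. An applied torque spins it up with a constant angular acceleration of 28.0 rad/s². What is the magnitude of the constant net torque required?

τ ≈ 22.3 N·m

I = (2/5)MR² = (2/5)(35.2)(0.238)² = 0.7975 kg·m².
τ = Iα = (0.7975)(28.00) = 22.33 N·m.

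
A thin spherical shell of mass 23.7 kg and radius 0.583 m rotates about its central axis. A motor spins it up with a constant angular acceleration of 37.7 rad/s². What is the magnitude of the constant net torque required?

τ ≈ 202 N·m

I = (2/3)MR² = (2/3)(23.7)(0.583)² = 5.370 kg·m².
τ = Iα = (5.370)(37.70) = 202.5 N·m.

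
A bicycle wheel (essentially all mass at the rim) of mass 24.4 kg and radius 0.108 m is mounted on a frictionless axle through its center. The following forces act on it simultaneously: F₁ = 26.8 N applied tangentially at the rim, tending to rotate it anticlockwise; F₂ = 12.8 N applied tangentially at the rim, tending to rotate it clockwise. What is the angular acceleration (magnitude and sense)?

α ≈ 5.31 rad/s², anticlockwise

I = MR² = (24.4)(0.108)² = 0.2846 kg·m².
Taking anticlockwise as positive: τ₁ = +(26.8)(0.108) = +2.894 N·m; τ₂ = −(12.8)(0.108) = −1.382 N·m.
Net torque τ = 1.512 N·m.
α = τ/I = 1.512/0.2846 = 5.313 rad/s².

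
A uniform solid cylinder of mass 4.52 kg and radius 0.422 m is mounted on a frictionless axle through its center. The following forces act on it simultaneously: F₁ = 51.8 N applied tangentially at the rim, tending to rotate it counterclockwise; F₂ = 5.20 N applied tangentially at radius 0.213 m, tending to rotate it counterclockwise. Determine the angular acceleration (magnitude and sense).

α ≈ 57.1 rad/s², counterclockwise

I = ½MR² = (1/2)(4.52)(0.422)² = 0.4025 kg·m².
Taking counterclockwise as positive: τ₁ = +(51.8)(0.422) = +21.86 N·m; τ₂ = +(5.20)(0.213) = +1.108 N·m.
Net torque τ = 22.97 N·m.
α = τ/I = 22.97/0.4025 = 57.07 rad/s².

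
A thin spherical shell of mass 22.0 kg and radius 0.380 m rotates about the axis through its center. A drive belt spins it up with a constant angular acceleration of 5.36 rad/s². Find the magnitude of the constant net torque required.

τ ≈ 11.4 N·m

I = (2/3)MR² = (2/3)(22.0)(0.380)² = 2.118 kg·m².
τ = Iα = (2.118)(5.360) = 11.35 N·m.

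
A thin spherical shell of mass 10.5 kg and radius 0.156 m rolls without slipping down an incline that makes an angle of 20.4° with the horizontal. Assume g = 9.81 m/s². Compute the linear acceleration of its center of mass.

a ≈ 2.05 m/s²

Translation along the incline: Mg sinθ − f = Ma.
Rotation about the center: fR = Iα with I = (2/3)MR². No-slip gives a = αR, so f = (I/R²)a = (2/3)M a.
Substituting: Mg sinθ = (1 + 0.6667)Ma, so a = g sinθ/(1 + 0.6667) = (9.81) sin 20.4° / 1.667 = 2.052 m/s².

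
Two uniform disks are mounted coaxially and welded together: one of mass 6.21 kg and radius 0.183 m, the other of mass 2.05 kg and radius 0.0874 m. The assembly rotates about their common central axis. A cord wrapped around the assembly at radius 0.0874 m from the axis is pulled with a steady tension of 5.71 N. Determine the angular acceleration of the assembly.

α ≈ 4.46 rad/s²

I = ½M₁R₁² + ½M₂R₂² = ½(6.21)(0.183)² + ½(2.05)(0.0874)² = 0.1118 kg·m².
τ = F r = (5.71)(0.0874) = 0.4991 N·m.
α = τ/I = 0.4991/0.1118 = 4.463 rad/s².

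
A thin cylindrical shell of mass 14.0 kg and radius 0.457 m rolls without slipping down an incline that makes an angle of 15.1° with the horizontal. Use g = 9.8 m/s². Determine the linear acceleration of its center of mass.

Translation along the incline: Mg sinθ − f = Ma.
Rotation about the center: fR = Iα with I = MR². No-slip gives a = αR, so f = (I/R²)a = M a.
Substituting: Mg sinθ = (1 + 1.000)Ma, so a = g sinθ/(1 + 1.000) = (9.8) sin 15.1° / 2.000 = 1.276 m/s².

a ≈ 1.28 m/s²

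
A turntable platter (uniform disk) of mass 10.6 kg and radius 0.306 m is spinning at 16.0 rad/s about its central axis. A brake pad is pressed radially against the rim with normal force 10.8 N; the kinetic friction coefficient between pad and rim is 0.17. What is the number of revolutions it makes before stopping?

≈ 18.0 revolutions

I = ½MR² = (1/2)(10.6)(0.306)² = 0.4963 kg·m².
Friction force f = μN = (0.17)(10.8) = 1.836 N at the rim; torque magnitude τ = fR = 0.5618 N·m, opposing ω.
|α| = τ/I = 0.5618/0.4963 = 1.132 rad/s² (deceleration).
ω² = ω₀² − 2|α|θ with ω = 0 ⇒ θ = ω₀²/(2|α|) = 113.1 rad = 18.00 rev.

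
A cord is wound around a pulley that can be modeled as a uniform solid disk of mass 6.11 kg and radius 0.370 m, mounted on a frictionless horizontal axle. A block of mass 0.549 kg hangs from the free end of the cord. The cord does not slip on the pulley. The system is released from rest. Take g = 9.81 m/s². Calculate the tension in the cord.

T ≈ 4.57 N

I = ½MR² = (1/2)(6.11)(0.370)² = 0.4182 kg·m².
Block: mg − T = ma. Pulley: TR = Iα. No-slip: a = αR, so T = (I/R²)a = 3.055·a.
Then mg = (m + 3.055)a, so a = (0.549)(9.81)/(0.549 + 3.055) = 1.494 m/s².
T = 3.055·a = 4.565 N.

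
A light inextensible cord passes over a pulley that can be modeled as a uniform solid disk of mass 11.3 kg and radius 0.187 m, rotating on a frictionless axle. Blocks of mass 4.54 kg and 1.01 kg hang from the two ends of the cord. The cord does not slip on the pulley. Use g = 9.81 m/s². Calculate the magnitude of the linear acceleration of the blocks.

a ≈ 3.09 m/s²

I = ½MR² = (1/2)(11.3)(0.187)² = 0.1976 kg·m².
Heavier block: m₁g − T₁ = m₁a. Lighter block: T₂ − m₂g = m₂a.
Pulley: (T₁ − T₂)R = Iα = I(a/R), so T₁ − T₂ = (I/R²)a = (1/2)M_p a = 5.650·a.
Adding the three: (m₁ − m₂)g = (m₁ + m₂ + 5.650)a, so a = (4.54 − 1.01)(9.81)/(4.54 + 1.01 + 5.650) = 3.092 m/s².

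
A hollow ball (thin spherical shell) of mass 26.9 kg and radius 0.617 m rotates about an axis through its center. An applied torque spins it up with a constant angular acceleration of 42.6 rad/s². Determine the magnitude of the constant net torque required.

I = (2/3)MR² = (2/3)(26.9)(0.617)² = 6.827 kg·m².
τ = Iα = (6.827)(42.60) = 290.8 N·m.

τ ≈ 291 N·m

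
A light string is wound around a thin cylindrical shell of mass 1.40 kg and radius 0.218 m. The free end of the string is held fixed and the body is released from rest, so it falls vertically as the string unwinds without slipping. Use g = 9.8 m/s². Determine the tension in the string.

T ≈ 6.86 N

Translation: Mg − T = Ma. Rotation about the center: TR = Iα with I = MR².
With a = αR: T = (I/R²)a = M a, so Mg = (1 + 1.000)Ma.
a = g/(1 + 1.000) = 9.8/2.000 = 4.900 m/s².
T = 1.000·M·a = (1.000)(1.40)(4.900) = 6.860 N.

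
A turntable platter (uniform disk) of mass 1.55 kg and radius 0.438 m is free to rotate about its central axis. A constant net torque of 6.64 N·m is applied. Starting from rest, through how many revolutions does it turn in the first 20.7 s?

≈ 1520 revolutions

I = ½MR² = (1/2)(1.55)(0.438)² = 0.1487 kg·m².
α = τ/I = 6.64/0.1487 = 44.66 rad/s².
θ = ½αt² = ½(44.66)(20.7)² = 9568 rad.
Revolutions = θ/(2π) = 1523.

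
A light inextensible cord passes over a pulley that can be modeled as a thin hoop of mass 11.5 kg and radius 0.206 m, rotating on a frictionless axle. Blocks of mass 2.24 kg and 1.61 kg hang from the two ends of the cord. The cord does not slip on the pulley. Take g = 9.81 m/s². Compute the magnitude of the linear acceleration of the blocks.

I = MR² = (11.5)(0.206)² = 0.4880 kg·m².
Heavier block: m₁g − T₁ = m₁a. Lighter block: T₂ − m₂g = m₂a.
Pulley: (T₁ − T₂)R = Iα = I(a/R), so T₁ − T₂ = (I/R²)a = 1·M_p a = 11.50·a.
Adding the three: (m₁ − m₂)g = (m₁ + m₂ + 11.50)a, so a = (2.24 − 1.61)(9.81)/(2.24 + 1.61 + 11.50) = 0.4026 m/s².

a ≈ 0.403 m/s²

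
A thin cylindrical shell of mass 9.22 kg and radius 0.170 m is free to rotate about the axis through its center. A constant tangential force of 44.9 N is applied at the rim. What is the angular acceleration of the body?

I = MR² = (9.22)(0.170)² = 0.2665 kg·m².
τ = F R = (44.9)(0.170) = 7.633 N·m.
Newton's second law for rotation, τ = Iα, gives α = τ/I = 7.633/0.2665 = 28.65 rad/s².

α ≈ 28.6 rad/s²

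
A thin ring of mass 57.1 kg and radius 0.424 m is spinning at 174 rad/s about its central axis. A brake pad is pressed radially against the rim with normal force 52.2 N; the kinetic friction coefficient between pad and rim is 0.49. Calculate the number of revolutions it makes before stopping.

≈ 2280 revolutions

I = MR² = (57.1)(0.424)² = 10.27 kg·m².
Friction force f = μN = (0.49)(52.2) = 25.58 N at the rim; torque magnitude τ = fR = 10.85 N·m, opposing ω.
|α| = τ/I = 10.85/10.27 = 1.056 rad/s² (deceleration).
ω² = ω₀² − 2|α|θ with ω = 0 ⇒ θ = ω₀²/(2|α|) = 14330 rad = 2280 rev.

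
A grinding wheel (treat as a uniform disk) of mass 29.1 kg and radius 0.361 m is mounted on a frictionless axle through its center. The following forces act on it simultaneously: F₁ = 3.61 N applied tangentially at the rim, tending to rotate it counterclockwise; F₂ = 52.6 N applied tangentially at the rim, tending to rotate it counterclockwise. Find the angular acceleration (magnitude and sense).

I = ½MR² = (1/2)(29.1)(0.361)² = 1.896 kg·m².
Taking counterclockwise as positive: τ₁ = +(3.61)(0.361) = +1.303 N·m; τ₂ = +(52.6)(0.361) = +18.99 N·m.
Net torque τ = 20.29 N·m.
α = τ/I = 20.29/1.896 = 10.70 rad/s².

α ≈ 10.7 rad/s², counterclockwise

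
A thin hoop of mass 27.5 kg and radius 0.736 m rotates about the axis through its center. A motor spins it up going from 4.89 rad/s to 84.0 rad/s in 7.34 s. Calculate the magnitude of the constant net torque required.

I = MR² = (27.5)(0.736)² = 14.90 kg·m².
α = Δω/Δt = (84.0 − 4.89)/7.34 = 10.78 rad/s².
τ = Iα = (14.90)(10.78) = 160.6 N·m.

τ ≈ 161 N·m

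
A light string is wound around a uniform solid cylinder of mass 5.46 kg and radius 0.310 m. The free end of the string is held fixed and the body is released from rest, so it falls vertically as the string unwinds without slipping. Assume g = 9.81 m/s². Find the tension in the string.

Translation: Mg − T = Ma. Rotation about the center: TR = Iα with I = ½MR².
With a = αR: T = (I/R²)a = (1/2)M a, so Mg = (1 + 0.5000)Ma.
a = g/(1 + 0.5000) = 9.81/1.500 = 6.540 m/s².
T = 0.5000·M·a = (0.5000)(5.46)(6.540) = 17.85 N.

T ≈ 17.9 N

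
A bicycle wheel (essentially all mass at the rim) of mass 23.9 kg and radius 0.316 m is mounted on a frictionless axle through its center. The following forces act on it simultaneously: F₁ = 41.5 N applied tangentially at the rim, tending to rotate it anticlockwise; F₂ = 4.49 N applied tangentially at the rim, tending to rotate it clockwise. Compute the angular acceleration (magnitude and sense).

I = MR² = (23.9)(0.316)² = 2.387 kg·m².
Taking anticlockwise as positive: τ₁ = +(41.5)(0.316) = +13.11 N·m; τ₂ = −(4.49)(0.316) = −1.419 N·m.
Net torque τ = 11.70 N·m.
α = τ/I = 11.70/2.387 = 4.900 rad/s².

α ≈ 4.90 rad/s², anticlockwise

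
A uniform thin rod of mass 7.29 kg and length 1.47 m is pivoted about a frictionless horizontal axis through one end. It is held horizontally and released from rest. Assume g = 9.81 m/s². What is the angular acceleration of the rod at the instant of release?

About the pivot, I = (1/3)ML² = (1/3)(7.29)(1.47)² = 5.251 kg·m².
The weight acts at the center, a distance L/2 = 0.7350 m from the pivot; τ = Mg(L/2) = 52.56 N·m.
α = τ/I = 52.56/5.251 = 10.01 rad/s².

α ≈ 10.0 rad/s²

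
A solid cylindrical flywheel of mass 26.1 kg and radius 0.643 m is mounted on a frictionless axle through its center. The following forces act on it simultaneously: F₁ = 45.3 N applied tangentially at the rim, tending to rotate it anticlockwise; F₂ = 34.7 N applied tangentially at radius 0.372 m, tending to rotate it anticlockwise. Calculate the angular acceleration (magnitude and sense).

I = ½MR² = (1/2)(26.1)(0.643)² = 5.396 kg·m².
Taking anticlockwise as positive: τ₁ = +(45.3)(0.643) = +29.13 N·m; τ₂ = +(34.7)(0.372) = +12.91 N·m.
Net torque τ = 42.04 N·m.
α = τ/I = 42.04/5.396 = 7.791 rad/s².

α ≈ 7.79 rad/s², anticlockwise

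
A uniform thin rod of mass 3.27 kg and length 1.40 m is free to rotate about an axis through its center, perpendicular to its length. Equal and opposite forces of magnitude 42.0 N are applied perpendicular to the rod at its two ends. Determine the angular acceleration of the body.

α ≈ 110 rad/s²

I = (1/12)ML² = (1/12)(3.27)(1.40)² = 0.5341 kg·m².
The couple gives τ = F·(L/2) + F·(L/2) = F L = (42.0)(1.40) = 58.80 N·m.
From τ = Iα: α = 58.80/0.5341 = 110.1 rad/s².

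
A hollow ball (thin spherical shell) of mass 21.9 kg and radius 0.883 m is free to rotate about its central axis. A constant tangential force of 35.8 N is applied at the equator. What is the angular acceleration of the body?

α ≈ 2.78 rad/s²

I = (2/3)MR² = (2/3)(21.9)(0.883)² = 11.38 kg·m².
τ = F R = (35.8)(0.883) = 31.61 N·m.
From τ = Iα: α = 31.61/11.38 = 2.777 rad/s².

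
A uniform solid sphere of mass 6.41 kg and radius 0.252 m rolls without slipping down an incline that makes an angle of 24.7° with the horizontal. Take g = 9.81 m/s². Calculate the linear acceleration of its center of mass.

a ≈ 2.93 m/s²

Translation along the incline: Mg sinθ − f = Ma.
Rotation about the center: fR = Iα with I = (2/5)MR². No-slip gives a = αR, so f = (I/R²)a = (2/5)M a.
Substituting: Mg sinθ = (1 + 0.4000)Ma, so a = g sinθ/(1 + 0.4000) = (9.81) sin 24.7° / 1.400 = 2.928 m/s².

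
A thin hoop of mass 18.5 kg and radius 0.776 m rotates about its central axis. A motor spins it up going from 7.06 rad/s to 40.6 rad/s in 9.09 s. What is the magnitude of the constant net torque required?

τ ≈ 41.1 N·m

I = MR² = (18.5)(0.776)² = 11.14 kg·m².
α = Δω/Δt = (40.6 − 7.06)/9.09 = 3.690 rad/s².
τ = Iα = (11.14)(3.690) = 41.10 N·m.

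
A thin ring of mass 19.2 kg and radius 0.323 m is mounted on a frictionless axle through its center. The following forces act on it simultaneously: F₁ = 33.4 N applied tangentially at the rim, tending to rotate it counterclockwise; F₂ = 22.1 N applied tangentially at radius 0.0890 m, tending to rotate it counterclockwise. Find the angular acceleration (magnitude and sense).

α ≈ 6.37 rad/s², counterclockwise

I = MR² = (19.2)(0.323)² = 2.003 kg·m².
Taking counterclockwise as positive: τ₁ = +(33.4)(0.323) = +10.79 N·m; τ₂ = +(22.1)(0.0890) = +1.967 N·m.
Net torque τ = 12.76 N·m.
α = τ/I = 12.76/2.003 = 6.368 rad/s².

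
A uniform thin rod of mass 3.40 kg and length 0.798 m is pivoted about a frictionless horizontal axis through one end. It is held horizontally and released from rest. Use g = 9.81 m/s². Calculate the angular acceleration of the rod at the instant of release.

α ≈ 18.4 rad/s²

About the pivot, I = (1/3)ML² = (1/3)(3.40)(0.798)² = 0.7217 kg·m².
The weight acts at the center, a distance L/2 = 0.3990 m from the pivot; τ = Mg(L/2) = 13.31 N·m.
α = τ/I = 13.31/0.7217 = 18.44 rad/s².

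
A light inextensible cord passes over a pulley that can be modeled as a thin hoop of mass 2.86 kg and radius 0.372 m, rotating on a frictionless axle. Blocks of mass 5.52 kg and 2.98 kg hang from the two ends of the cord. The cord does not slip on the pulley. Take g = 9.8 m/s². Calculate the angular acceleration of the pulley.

α ≈ 5.89 rad/s²

I = MR² = (2.86)(0.372)² = 0.3958 kg·m².
Heavier block: m₁g − T₁ = m₁a. Lighter block: T₂ − m₂g = m₂a.
Pulley: (T₁ − T₂)R = Iα = I(a/R), so T₁ − T₂ = (I/R²)a = 1·M_p a = 2.860·a.
Adding the three: (m₁ − m₂)g = (m₁ + m₂ + 2.860)a, so a = (5.52 − 2.98)(9.8)/(5.52 + 2.98 + 2.860) = 2.191 m/s².
α = a/R = 2.191/0.372 = 5.890 rad/s².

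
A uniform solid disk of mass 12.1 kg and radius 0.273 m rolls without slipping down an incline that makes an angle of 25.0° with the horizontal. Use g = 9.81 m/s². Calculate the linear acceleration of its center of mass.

Translation along the incline: Mg sinθ − f = Ma.
Rotation about the center: fR = Iα with I = ½MR². No-slip gives a = αR, so f = (I/R²)a = (1/2)M a.
Substituting: Mg sinθ = (1 + 0.5000)Ma, so a = g sinθ/(1 + 0.5000) = (9.81) sin 25.0° / 1.500 = 2.764 m/s².

a ≈ 2.76 m/s²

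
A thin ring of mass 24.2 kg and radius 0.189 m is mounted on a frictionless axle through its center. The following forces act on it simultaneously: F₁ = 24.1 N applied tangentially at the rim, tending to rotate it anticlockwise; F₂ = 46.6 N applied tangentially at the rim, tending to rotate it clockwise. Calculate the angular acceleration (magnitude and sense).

I = MR² = (24.2)(0.189)² = 0.8644 kg·m².
Taking anticlockwise as positive: τ₁ = +(24.1)(0.189) = +4.555 N·m; τ₂ = −(46.6)(0.189) = −8.807 N·m.
Net torque τ = -4.252 N·m.
α = τ/I = -4.252/0.8644 = -4.919 rad/s².

α ≈ 4.92 rad/s², clockwise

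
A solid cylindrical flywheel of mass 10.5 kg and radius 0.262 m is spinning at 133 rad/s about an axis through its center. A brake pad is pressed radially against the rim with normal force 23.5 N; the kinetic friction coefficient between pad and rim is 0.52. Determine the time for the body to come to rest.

t ≈ 15.0 s

I = ½MR² = (1/2)(10.5)(0.262)² = 0.3604 kg·m².
Friction force f = μN = (0.52)(23.5) = 12.22 N at the rim; torque magnitude τ = fR = 3.202 N·m, opposing ω.
|α| = τ/I = 3.202/0.3604 = 8.884 rad/s² (deceleration).
0 = ω₀ − |α|t ⇒ t = ω₀/|α| = 133/8.884 = 14.97 s.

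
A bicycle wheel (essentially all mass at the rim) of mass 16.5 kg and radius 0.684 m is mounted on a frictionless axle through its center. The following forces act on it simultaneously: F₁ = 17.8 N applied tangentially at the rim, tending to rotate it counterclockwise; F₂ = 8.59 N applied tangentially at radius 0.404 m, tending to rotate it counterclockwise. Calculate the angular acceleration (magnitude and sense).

α ≈ 2.03 rad/s², counterclockwise

I = MR² = (16.5)(0.684)² = 7.720 kg·m².
Taking counterclockwise as positive: τ₁ = +(17.8)(0.684) = +12.18 N·m; τ₂ = +(8.59)(0.404) = +3.470 N·m.
Net torque τ = 15.65 N·m.
α = τ/I = 15.65/7.720 = 2.027 rad/s².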